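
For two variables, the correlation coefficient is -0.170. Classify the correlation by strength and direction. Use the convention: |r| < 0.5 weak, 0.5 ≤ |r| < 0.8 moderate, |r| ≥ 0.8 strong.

r = -0.170 < 0 so the relationship is negative.
|r| = 0.170, which falls in the weak range.

weak negative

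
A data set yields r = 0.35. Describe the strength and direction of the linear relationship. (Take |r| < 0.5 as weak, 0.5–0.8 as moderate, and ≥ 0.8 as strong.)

weak positive

r = 0.35 > 0 so the relationship is positive.
|r| = 0.35, which falls in the weak range.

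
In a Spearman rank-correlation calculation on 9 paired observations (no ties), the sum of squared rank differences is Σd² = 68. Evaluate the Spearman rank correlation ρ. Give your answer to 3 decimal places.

0.433

ρ = 1 − 6Σd² / [n(n²−1)] = 1 − 6×68 / (9×80)
  = 1 − 408/720 = 1 − 0.5667 ≈ 0.433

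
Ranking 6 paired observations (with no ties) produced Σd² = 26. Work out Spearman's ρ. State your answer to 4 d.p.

ρ = 1 − 6Σd² / [n(n²−1)] = 1 − 6×26 / (6×35)
  = 1 − 156/210 = 1 − 0.74286 ≈ 0.2571

0.2571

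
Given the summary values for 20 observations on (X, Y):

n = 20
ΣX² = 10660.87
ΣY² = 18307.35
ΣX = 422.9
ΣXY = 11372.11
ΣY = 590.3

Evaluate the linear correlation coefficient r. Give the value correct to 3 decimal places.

r = (nΣXY − ΣXΣY) / √[(nΣX² − (ΣX)²)(nΣY² − (ΣY)²)]
Numerator: 20×11372.11 − 422.9×590.3 = -22195.67
Denominator: √[(213217.4 − 178844.41)(366147 − 348454.09)] = √[34372.99 × 17692.91] = 24660.8641
r = -22195.67 / 24660.8641 ≈ -0.900

-0.900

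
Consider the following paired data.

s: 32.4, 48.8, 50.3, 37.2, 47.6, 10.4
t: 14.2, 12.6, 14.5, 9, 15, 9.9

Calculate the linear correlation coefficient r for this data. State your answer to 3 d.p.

0.596

n = 6, Σs = 226.7, Σt = 75.2, Σs² = 9719.05, Σt² = 974.66, Σst = 2956.07
nΣst − ΣsΣt = 17736.42 − 17047.84 = 688.58
nΣs² − (Σs)² = 58314.3 − 51392.89 = 6921.41; nΣt² − (Σt)² = 5847.96 − 5655.04 = 192.92
r = 688.58 / √(6921.41 × 192.92) = 688.58 / 1155.5425 ≈ 0.596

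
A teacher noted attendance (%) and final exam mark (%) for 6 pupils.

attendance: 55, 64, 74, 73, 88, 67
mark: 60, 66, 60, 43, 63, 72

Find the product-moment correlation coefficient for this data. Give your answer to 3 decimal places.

n = 6, Σx = 421, Σy = 364, Σx² = 30159, Σy² = 22558, Σxy = 25471
nΣxy − ΣxΣy = 152826 − 153244 = -418
nΣx² − (Σx)² = 180954 − 177241 = 3713; nΣy² − (Σy)² = 135348 − 132496 = 2852
r = -418 / √(3713 × 2852) = -418 / 3254.1475 ≈ -0.128

-0.128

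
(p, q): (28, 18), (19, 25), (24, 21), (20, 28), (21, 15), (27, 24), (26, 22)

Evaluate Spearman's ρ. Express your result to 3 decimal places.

-0.464

Rank p: 7, 1, 4, 2, 3, 6, 5
Rank q: 2, 6, 3, 7, 1, 5, 4
d = rank(p) − rank(q): 5, -5, 1, -5, 2, 1, 1; Σd² = 82
ρ = 1 − 6Σd² / [n(n²−1)] = 1 − 6×82 / (7×48) = 1 − 492/336 ≈ -0.464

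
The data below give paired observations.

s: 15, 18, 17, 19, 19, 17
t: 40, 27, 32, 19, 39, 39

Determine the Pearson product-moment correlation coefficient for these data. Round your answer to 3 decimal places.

-0.549

n = 6, Σs = 105, Σt = 196, Σs² = 1849, Σt² = 6756, Σst = 3395
nΣst − ΣsΣt = 20370 − 20580 = -210
nΣs² − (Σs)² = 11094 − 11025 = 69; nΣt² − (Σt)² = 40536 − 38416 = 2120
r = -210 / √(69 × 2120) = -210 / 382.4657 ≈ -0.549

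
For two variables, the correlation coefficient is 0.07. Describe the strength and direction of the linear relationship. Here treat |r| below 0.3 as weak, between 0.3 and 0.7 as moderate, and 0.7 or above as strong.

r = 0.07 > 0 so the relationship is positive.
|r| = 0.07, which falls in the weak range.

weak positive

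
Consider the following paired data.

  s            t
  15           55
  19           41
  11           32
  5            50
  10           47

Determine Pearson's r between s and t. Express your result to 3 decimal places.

-0.128

n = 5, Σs = 60, Σt = 225, Σs² = 832, Σt² = 10439, Σst = 2676
nΣst − ΣsΣt = 13380 − 13500 = -120
nΣs² − (Σs)² = 4160 − 3600 = 560; nΣt² − (Σt)² = 52195 − 50625 = 1570
r = -120 / √(560 × 1570) = -120 / 937.6567 ≈ -0.128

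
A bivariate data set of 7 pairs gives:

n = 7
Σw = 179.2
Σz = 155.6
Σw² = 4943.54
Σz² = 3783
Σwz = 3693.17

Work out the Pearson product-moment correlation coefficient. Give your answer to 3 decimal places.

-0.854

r = (nΣwz − ΣwΣz) / √[(nΣw² − (Σw)²)(nΣz² − (Σz)²)]
Numerator: 7×3693.17 − 179.2×155.6 = -2031.33
Denominator: √[(34604.78 − 32112.64)(26481 − 24211.36)] = √[2492.14 × 2269.64] = 2378.2894
r = -2031.33 / 2378.2894 ≈ -0.854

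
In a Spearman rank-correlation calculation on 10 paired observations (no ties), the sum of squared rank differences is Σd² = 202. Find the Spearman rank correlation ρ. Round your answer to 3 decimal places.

-0.224

ρ = 1 − 6Σd² / [n(n²−1)] = 1 − 6×202 / (10×99)
  = 1 − 1212/990 = 1 − 1.2242 ≈ -0.224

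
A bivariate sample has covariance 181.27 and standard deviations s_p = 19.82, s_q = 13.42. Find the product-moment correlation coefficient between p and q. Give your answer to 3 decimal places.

0.682

r = Cov(p,q) / (s_p · s_q) = 181.27 / (19.82 × 13.42)
  = 181.27 / 265.9844 ≈ 0.682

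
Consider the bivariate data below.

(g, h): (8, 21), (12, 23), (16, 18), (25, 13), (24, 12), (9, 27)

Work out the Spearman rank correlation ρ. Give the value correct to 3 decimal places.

-0.771

Rank g: 1, 3, 4, 6, 5, 2
Rank h: 4, 5, 3, 2, 1, 6
d = rank(g) − rank(h): -3, -2, 1, 4, 4, -4; Σd² = 62
ρ = 1 − 6Σd² / [n(n²−1)] = 1 − 6×62 / (6×35) = 1 − 372/210 ≈ -0.771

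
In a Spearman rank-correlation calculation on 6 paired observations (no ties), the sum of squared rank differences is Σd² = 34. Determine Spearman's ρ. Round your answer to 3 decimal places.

ρ = 1 − 6Σd² / [n(n²−1)] = 1 − 6×34 / (6×35)
  = 1 − 204/210 = 1 − 0.9714 ≈ 0.029

0.029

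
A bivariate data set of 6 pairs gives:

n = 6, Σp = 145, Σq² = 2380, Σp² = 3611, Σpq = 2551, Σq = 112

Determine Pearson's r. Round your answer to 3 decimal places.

r = (nΣpq − ΣpΣq) / √[(nΣp² − (Σp)²)(nΣq² − (Σq)²)]
Numerator: 6×2551 − 145×112 = -934
Denominator: √[(21666 − 21025)(14280 − 12544)] = √[641 × 1736] = 1054.8820
r = -934 / 1054.8820 ≈ -0.885

-0.885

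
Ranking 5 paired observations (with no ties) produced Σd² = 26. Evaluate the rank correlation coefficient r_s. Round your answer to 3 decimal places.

-0.300

ρ = 1 − 6Σd² / [n(n²−1)] = 1 − 6×26 / (5×24)
  = 1 − 156/120 = 1 − 1.3000 ≈ -0.300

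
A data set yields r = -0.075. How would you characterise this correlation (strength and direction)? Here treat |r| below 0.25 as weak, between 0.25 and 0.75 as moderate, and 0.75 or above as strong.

r = -0.075 < 0 so the relationship is negative.
|r| = 0.075, which falls in the weak range.

weak negative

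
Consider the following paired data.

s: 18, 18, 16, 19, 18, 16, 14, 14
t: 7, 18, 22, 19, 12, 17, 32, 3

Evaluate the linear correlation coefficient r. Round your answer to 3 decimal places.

n = 8, Σs = 133, Σt = 130, Σs² = 2237, Σt² = 2684, Σst = 2141
nΣst − ΣsΣt = 17128 − 17290 = -162
nΣs² − (Σs)² = 17896 − 17689 = 207; nΣt² − (Σt)² = 21472 − 16900 = 4572
r = -162 / √(207 × 4572) = -162 / 972.8330 ≈ -0.167

-0.167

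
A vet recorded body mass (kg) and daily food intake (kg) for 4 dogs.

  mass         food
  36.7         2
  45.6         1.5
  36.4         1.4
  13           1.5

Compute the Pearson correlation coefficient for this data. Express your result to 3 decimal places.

0.136

n = 4, Σx = 131.7, Σy = 6.4, Σx² = 4920.21, Σy² = 10.46, Σxy = 212.26
nΣxy − ΣxΣy = 849.04 − 842.88 = 6.16
nΣx² − (Σx)² = 19680.84 − 17344.89 = 2335.95; nΣy² − (Σy)² = 41.84 − 40.96 = 0.88
r = 6.16 / √(2335.95 × 0.88) = 6.16 / 45.3391 ≈ 0.136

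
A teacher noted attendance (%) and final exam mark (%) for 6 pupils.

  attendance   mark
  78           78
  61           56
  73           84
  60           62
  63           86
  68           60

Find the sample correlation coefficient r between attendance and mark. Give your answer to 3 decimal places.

n = 6, Σx = 403, Σy = 426, Σx² = 27327, Σy² = 31116, Σxy = 28850
nΣxy − ΣxΣy = 173100 − 171678 = 1422
nΣx² − (Σx)² = 163962 − 162409 = 1553; nΣy² − (Σy)² = 186696 − 181476 = 5220
r = 1422 / √(1553 × 5220) = 1422 / 2847.2197 ≈ 0.499

0.499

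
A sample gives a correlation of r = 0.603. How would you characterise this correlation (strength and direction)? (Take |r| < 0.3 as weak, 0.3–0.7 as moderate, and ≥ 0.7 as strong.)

r = 0.603 > 0 so the relationship is positive.
|r| = 0.603, which falls in the moderate range.

moderate positive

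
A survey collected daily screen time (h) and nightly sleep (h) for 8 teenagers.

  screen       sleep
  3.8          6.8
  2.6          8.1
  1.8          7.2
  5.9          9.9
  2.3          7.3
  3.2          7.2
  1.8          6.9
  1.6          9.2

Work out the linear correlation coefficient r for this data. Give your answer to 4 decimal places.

0.4557

n = 8, Σx = 23, Σy = 62.6, Σx² = 80.58, Σy² = 499.08, Σxy = 185.24
nΣxy − ΣxΣy = 1481.92 − 1439.8 = 42.12
nΣx² − (Σx)² = 644.64 − 529 = 115.64; nΣy² − (Σy)² = 3992.64 − 3918.76 = 73.88
r = 42.12 / √(115.64 × 73.88) = 42.12 / 92.4310 ≈ 0.4557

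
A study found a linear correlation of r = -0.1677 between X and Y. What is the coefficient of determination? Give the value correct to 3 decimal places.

0.028

r² = (-0.1677)² = 0.028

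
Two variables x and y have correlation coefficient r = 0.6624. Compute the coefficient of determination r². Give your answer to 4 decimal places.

r² = (0.6624)² = 0.4388

0.4388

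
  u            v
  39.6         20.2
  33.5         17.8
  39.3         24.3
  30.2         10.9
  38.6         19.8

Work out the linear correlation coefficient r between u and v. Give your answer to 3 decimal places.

n = 5, Σu = 181.2, Σv = 93, Σu² = 6636.9, Σv² = 1826.22, Σuv = 3444.67
nΣuv − ΣuΣv = 17223.35 − 16851.6 = 371.75
nΣu² − (Σu)² = 33184.5 − 32833.44 = 351.06; nΣv² − (Σv)² = 9131.1 − 8649 = 482.1
r = 371.75 / √(351.06 × 482.1) = 371.75 / 411.3952 ≈ 0.904

0.904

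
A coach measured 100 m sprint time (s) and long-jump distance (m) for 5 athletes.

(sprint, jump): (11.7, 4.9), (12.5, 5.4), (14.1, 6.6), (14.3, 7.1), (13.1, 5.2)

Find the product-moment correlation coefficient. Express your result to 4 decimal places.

0.9247

n = 5, Σx = 65.7, Σy = 29.2, Σx² = 868.05, Σy² = 174.18, Σxy = 387.54
nΣxy − ΣxΣy = 1937.7 − 1918.44 = 19.26
nΣx² − (Σx)² = 4340.25 − 4316.49 = 23.76; nΣy² − (Σy)² = 870.9 − 852.64 = 18.26
r = 19.26 / √(23.76 × 18.26) = 19.26 / 20.8292 ≈ 0.9247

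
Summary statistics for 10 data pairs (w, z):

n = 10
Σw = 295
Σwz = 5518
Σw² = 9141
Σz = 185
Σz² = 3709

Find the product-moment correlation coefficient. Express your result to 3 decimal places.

0.171

r = (nΣwz − ΣwΣz) / √[(nΣw² − (Σw)²)(nΣz² − (Σz)²)]
Numerator: 10×5518 − 295×185 = 605
Denominator: √[(91410 − 87025)(37090 − 34225)] = √[4385 × 2865] = 3544.4358
r = 605 / 3544.4358 ≈ 0.171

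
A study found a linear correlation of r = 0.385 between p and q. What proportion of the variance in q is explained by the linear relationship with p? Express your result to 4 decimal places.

0.1482

r² = (0.385)² = 0.1482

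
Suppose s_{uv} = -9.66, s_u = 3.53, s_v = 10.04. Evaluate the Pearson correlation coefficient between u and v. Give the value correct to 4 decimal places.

r = Cov(u,v) / (s_u · s_v) = -9.66 / (3.53 × 10.04)
  = -9.66 / 35.4412 ≈ -0.2726

-0.2726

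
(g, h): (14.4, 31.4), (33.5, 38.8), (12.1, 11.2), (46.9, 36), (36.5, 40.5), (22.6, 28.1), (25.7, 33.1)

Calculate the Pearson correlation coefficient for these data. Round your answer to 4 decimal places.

n = 7, Σg = 191.7, Σh = 219.1, Σg² = 6179.13, Σh² = 7438.31, Σgh = 6539.86
nΣgh − ΣgΣh = 45779.02 − 42001.47 = 3777.55
nΣg² − (Σg)² = 43253.91 − 36748.89 = 6505.02; nΣh² − (Σh)² = 52068.17 − 48004.81 = 4063.36
r = 3777.55 / √(6505.02 × 4063.36) = 3777.55 / 5141.2292 ≈ 0.7348

0.7348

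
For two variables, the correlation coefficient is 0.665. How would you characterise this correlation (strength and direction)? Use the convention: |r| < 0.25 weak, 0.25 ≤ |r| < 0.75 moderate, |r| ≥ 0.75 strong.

r = 0.665 > 0 so the relationship is positive.
|r| = 0.665, which falls in the moderate range.

moderate positive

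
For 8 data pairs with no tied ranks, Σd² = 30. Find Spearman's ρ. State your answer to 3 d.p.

0.643

ρ = 1 − 6Σd² / [n(n²−1)] = 1 − 6×30 / (8×63)
  = 1 − 180/504 = 1 − 0.3571 ≈ 0.643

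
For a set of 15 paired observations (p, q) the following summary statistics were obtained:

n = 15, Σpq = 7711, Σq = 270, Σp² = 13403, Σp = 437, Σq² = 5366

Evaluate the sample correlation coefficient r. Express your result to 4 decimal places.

r = (nΣpq − ΣpΣq) / √[(nΣp² − (Σp)²)(nΣq² − (Σq)²)]
Numerator: 15×7711 − 437×270 = -2325
Denominator: √[(201045 − 190969)(80490 − 72900)] = √[10076 × 7590] = 8745.1038
r = -2325 / 8745.1038 ≈ -0.2659

-0.2659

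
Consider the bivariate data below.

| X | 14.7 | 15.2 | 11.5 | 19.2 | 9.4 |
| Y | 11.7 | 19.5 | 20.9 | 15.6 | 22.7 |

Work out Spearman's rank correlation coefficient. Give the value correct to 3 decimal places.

Rank X: 3, 4, 2, 5, 1
Rank Y: 1, 3, 4, 2, 5
d = rank(X) − rank(Y): 2, 1, -2, 3, -4; Σd² = 34
ρ = 1 − 6Σd² / [n(n²−1)] = 1 − 6×34 / (5×24) = 1 − 204/120 ≈ -0.700

-0.700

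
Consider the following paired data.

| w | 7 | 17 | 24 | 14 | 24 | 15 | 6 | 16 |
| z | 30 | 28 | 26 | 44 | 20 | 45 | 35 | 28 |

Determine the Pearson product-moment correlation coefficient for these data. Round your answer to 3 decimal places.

n = 8, Σw = 123, Σz = 256, Σw² = 2203, Σz² = 8730, Σwz = 3739
nΣwz − ΣwΣz = 29912 − 31488 = -1576
nΣw² − (Σw)² = 17624 − 15129 = 2495; nΣz² − (Σz)² = 69840 − 65536 = 4304
r = -1576 / √(2495 × 4304) = -1576 / 3276.9620 ≈ -0.481

-0.481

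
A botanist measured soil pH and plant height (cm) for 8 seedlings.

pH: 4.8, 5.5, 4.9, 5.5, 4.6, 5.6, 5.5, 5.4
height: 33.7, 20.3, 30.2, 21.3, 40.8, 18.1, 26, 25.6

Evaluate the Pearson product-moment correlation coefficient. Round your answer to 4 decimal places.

-0.9478

n = 8, Σx = 41.8, Σy = 216, Σx² = 219.48, Σy² = 6237.12, Σxy = 1108.82
nΣxy − ΣxΣy = 8870.56 − 9028.8 = -158.24
nΣx² − (Σx)² = 1755.84 − 1747.24 = 8.6; nΣy² − (Σy)² = 49896.96 − 46656 = 3240.96
r = -158.24 / √(8.6 × 3240.96) = -158.24 / 166.9499 ≈ -0.9478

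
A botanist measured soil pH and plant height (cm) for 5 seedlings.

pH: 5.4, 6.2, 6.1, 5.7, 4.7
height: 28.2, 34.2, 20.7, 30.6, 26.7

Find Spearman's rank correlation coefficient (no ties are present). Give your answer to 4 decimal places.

0.4000

Rank pH: 2, 5, 4, 3, 1
Rank height: 3, 5, 1, 4, 2
d = rank(pH) − rank(height): -1, 0, 3, -1, -1; Σd² = 12
ρ = 1 − 6Σd² / [n(n²−1)] = 1 − 6×12 / (5×24) = 1 − 72/120 ≈ 0.4000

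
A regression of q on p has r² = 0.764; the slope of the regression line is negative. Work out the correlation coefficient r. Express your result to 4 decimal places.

-0.8741

|r| = √0.764 = 0.8741
The association is negative, so r = −0.8741.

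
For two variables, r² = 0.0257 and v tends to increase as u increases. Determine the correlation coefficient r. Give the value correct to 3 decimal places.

0.160

|r| = √0.0257 = 0.160
The association is positive, so r = 0.160.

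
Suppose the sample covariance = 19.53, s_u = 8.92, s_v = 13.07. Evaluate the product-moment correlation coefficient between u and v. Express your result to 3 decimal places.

0.168

r = Cov(u,v) / (s_u · s_v) = 19.53 / (8.92 × 13.07)
  = 19.53 / 116.5844 ≈ 0.168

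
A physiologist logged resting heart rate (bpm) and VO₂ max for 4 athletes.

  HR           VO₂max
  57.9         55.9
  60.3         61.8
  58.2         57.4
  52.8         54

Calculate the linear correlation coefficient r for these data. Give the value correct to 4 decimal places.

n = 4, Σx = 229.2, Σy = 229.1, Σx² = 13163.58, Σy² = 13154.81, Σxy = 13155.03
nΣxy − ΣxΣy = 52620.12 − 52509.72 = 110.4
nΣx² − (Σx)² = 52654.32 − 52532.64 = 121.68; nΣy² − (Σy)² = 52619.24 − 52486.81 = 132.43
r = 110.4 / √(121.68 × 132.43) = 110.4 / 126.9413 ≈ 0.8697

0.8697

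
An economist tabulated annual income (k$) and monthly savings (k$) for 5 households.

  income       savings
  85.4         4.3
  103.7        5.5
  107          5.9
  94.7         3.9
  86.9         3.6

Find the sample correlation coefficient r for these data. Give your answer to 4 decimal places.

0.8819

n = 5, Σx = 477.7, Σy = 23.2, Σx² = 46015.55, Σy² = 111.72, Σxy = 2251.04
nΣxy − ΣxΣy = 11255.2 − 11082.64 = 172.56
nΣx² − (Σx)² = 230077.75 − 228197.29 = 1880.46; nΣy² − (Σy)² = 558.6 − 538.24 = 20.36
r = 172.56 / √(1880.46 × 20.36) = 172.56 / 195.6685 ≈ 0.8819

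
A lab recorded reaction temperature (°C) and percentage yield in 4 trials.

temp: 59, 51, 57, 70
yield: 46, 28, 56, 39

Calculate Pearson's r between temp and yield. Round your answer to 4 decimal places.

n = 4, Σx = 237, Σy = 169, Σx² = 14231, Σy² = 7557, Σxy = 10064
nΣxy − ΣxΣy = 40256 − 40053 = 203
nΣx² − (Σx)² = 56924 − 56169 = 755; nΣy² − (Σy)² = 30228 − 28561 = 1667
r = 203 / √(755 × 1667) = 203 / 1121.8667 ≈ 0.1809

0.1809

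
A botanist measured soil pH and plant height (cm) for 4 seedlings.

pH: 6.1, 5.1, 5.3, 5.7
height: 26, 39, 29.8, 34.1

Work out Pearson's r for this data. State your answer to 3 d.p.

n = 4, Σx = 22.2, Σy = 128.9, Σx² = 123.8, Σy² = 4247.85, Σxy = 709.81
nΣxy − ΣxΣy = 2839.24 − 2861.58 = -22.34
nΣx² − (Σx)² = 495.2 − 492.84 = 2.36; nΣy² − (Σy)² = 16991.4 − 16615.21 = 376.19
r = -22.34 / √(2.36 × 376.19) = -22.34 / 29.7961 ≈ -0.750

-0.750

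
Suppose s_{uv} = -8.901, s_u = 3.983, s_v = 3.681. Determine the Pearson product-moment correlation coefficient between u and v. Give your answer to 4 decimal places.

-0.6071

r = Cov(u,v) / (s_u · s_v) = -8.901 / (3.983 × 3.681)
  = -8.901 / 14.6614 ≈ -0.6071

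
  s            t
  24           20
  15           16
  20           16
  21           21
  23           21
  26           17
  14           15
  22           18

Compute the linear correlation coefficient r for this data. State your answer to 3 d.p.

0.597

n = 8, Σs = 165, Σt = 144, Σs² = 3527, Σt² = 2632, Σst = 3012
nΣst − ΣsΣt = 24096 − 23760 = 336
nΣs² − (Σs)² = 28216 − 27225 = 991; nΣt² − (Σt)² = 21056 − 20736 = 320
r = 336 / √(991 × 320) = 336 / 563.1341 ≈ 0.597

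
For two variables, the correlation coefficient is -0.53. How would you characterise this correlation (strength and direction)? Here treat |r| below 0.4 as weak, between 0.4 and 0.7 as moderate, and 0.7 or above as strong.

r = -0.53 < 0 so the relationship is negative.
|r| = 0.53, which falls in the moderate range.

moderate negative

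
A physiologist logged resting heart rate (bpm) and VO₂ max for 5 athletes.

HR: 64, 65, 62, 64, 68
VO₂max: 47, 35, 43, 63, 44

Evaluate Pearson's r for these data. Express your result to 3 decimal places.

-0.158

n = 5, Σx = 323, Σy = 232, Σx² = 20885, Σy² = 11188, Σxy = 14973
nΣxy − ΣxΣy = 74865 − 74936 = -71
nΣx² − (Σx)² = 104425 − 104329 = 96; nΣy² − (Σy)² = 55940 − 53824 = 2116
r = -71 / √(96 × 2116) = -71 / 450.7061 ≈ -0.158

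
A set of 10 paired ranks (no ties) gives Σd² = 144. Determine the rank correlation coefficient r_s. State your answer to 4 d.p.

ρ = 1 − 6Σd² / [n(n²−1)] = 1 − 6×144 / (10×99)
  = 1 − 864/990 = 1 − 0.87273 ≈ 0.1273

0.1273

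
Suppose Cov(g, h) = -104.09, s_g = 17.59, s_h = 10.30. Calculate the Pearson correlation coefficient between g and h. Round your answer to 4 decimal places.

r = Cov(g,h) / (s_g · s_h) = -104.09 / (17.59 × 10.30)
  = -104.09 / 181.1770 ≈ -0.5745

-0.5745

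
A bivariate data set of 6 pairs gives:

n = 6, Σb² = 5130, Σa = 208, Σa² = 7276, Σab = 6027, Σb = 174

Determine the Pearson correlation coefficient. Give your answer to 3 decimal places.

r = (nΣab − ΣaΣb) / √[(nΣa² − (Σa)²)(nΣb² − (Σb)²)]
Numerator: 6×6027 − 208×174 = -30
Denominator: √[(43656 − 43264)(30780 − 30276)] = √[392 × 504] = 444.4862
r = -30 / 444.4862 ≈ -0.067

-0.067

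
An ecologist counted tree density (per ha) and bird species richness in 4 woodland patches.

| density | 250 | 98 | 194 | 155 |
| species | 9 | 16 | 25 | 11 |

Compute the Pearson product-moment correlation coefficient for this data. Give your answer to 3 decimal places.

-0.187

n = 4, Σx = 697, Σy = 61, Σx² = 133765, Σy² = 1083, Σxy = 10373
nΣxy − ΣxΣy = 41492 − 42517 = -1025
nΣx² − (Σx)² = 535060 − 485809 = 49251; nΣy² − (Σy)² = 4332 − 3721 = 611
r = -1025 / √(49251 × 611) = -1025 / 5485.6505 ≈ -0.187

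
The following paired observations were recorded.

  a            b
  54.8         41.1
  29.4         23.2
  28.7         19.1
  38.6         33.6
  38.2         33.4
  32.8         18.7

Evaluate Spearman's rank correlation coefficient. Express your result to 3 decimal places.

Rank a: 6, 2, 1, 5, 4, 3
Rank b: 6, 3, 2, 5, 4, 1
d = rank(a) − rank(b): 0, -1, -1, 0, 0, 2; Σd² = 6
ρ = 1 − 6Σd² / [n(n²−1)] = 1 − 6×6 / (6×35) = 1 − 36/210 ≈ 0.829

0.829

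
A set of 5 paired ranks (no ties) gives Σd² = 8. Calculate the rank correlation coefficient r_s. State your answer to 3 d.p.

ρ = 1 − 6Σd² / [n(n²−1)] = 1 − 6×8 / (5×24)
  = 1 − 48/120 = 1 − 0.4000 ≈ 0.600

0.600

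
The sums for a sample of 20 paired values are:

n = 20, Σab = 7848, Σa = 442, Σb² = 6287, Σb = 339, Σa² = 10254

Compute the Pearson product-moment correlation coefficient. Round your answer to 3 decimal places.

r = (nΣab − ΣaΣb) / √[(nΣa² − (Σa)²)(nΣb² − (Σb)²)]
Numerator: 20×7848 − 442×339 = 7122
Denominator: √[(205080 − 195364)(125740 − 114921)] = √[9716 × 10819] = 10252.6779
r = 7122 / 10252.6779 ≈ 0.695

0.695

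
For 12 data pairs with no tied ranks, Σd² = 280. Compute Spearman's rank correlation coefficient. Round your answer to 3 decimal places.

ρ = 1 − 6Σd² / [n(n²−1)] = 1 − 6×280 / (12×143)
  = 1 − 1680/1716 = 1 − 0.9790 ≈ 0.021

0.021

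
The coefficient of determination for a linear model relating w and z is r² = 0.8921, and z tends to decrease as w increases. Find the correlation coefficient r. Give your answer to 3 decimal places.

-0.945

|r| = √0.8921 = 0.945
The association is negative, so r = −0.945.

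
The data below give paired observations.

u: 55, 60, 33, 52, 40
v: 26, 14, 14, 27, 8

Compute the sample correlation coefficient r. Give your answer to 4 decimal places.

n = 5, Σu = 240, Σv = 89, Σu² = 12018, Σv² = 1861, Σuv = 4456
nΣuv − ΣuΣv = 22280 − 21360 = 920
nΣu² − (Σu)² = 60090 − 57600 = 2490; nΣv² − (Σv)² = 9305 − 7921 = 1384
r = 920 / √(2490 × 1384) = 920 / 1856.3836 ≈ 0.4956

0.4956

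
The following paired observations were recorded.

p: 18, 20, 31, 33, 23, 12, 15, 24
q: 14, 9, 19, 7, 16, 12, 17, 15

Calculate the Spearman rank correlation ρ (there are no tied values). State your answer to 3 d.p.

-0.024

Rank p: 3, 4, 7, 8, 5, 1, 2, 6
Rank q: 4, 2, 8, 1, 6, 3, 7, 5
d = rank(p) − rank(q): -1, 2, -1, 7, -1, -2, -5, 1; Σd² = 86
ρ = 1 − 6Σd² / [n(n²−1)] = 1 − 6×86 / (8×63) = 1 − 516/504 ≈ -0.024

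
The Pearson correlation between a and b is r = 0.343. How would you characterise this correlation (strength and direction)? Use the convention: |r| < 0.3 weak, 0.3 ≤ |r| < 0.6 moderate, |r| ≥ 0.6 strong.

r = 0.343 > 0 so the relationship is positive.
|r| = 0.343, which falls in the moderate range.

moderate positive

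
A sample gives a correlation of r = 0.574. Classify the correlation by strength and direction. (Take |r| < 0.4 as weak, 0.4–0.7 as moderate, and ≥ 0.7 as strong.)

moderate positive

r = 0.574 > 0 so the relationship is positive.
|r| = 0.574, which falls in the moderate range.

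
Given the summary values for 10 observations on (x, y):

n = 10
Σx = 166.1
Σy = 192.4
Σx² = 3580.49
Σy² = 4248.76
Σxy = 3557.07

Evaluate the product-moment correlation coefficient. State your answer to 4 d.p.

r = (nΣxy − ΣxΣy) / √[(nΣx² − (Σx)²)(nΣy² − (Σy)²)]
Numerator: 10×3557.07 − 166.1×192.4 = 3613.06
Denominator: √[(35804.9 − 27589.21)(42487.6 − 37017.76)] = √[8215.69 × 5469.84] = 6703.6192
r = 3613.06 / 6703.6192 ≈ 0.5390

0.5390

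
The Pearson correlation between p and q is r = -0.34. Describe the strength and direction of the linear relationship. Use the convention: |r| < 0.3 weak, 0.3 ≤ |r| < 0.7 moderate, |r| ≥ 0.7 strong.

r = -0.34 < 0 so the relationship is negative.
|r| = 0.34, which falls in the moderate range.

moderate negative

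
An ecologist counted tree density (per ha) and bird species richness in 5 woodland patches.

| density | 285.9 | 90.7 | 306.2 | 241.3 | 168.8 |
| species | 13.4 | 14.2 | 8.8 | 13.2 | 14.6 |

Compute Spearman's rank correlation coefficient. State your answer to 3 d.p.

Rank density: 4, 1, 5, 3, 2
Rank species: 3, 4, 1, 2, 5
d = rank(density) − rank(species): 1, -3, 4, 1, -3; Σd² = 36
ρ = 1 − 6Σd² / [n(n²−1)] = 1 − 6×36 / (5×24) = 1 − 216/120 ≈ -0.800

-0.800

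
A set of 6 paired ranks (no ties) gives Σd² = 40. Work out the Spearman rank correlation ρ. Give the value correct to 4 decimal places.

ρ = 1 − 6Σd² / [n(n²−1)] = 1 − 6×40 / (6×35)
  = 1 − 240/210 = 1 − 1.14286 ≈ -0.1429

-0.1429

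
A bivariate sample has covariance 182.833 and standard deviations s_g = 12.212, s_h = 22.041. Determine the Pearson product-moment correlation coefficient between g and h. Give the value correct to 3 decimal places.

r = Cov(g,h) / (s_g · s_h) = 182.833 / (12.212 × 22.041)
  = 182.833 / 269.1647 ≈ 0.679

0.679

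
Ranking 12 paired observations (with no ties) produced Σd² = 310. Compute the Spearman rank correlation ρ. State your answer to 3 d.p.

ρ = 1 − 6Σd² / [n(n²−1)] = 1 − 6×310 / (12×143)
  = 1 − 1860/1716 = 1 − 1.0839 ≈ -0.084

-0.084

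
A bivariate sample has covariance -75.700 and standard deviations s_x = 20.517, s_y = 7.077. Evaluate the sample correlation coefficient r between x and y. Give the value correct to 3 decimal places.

r = Cov(x,y) / (s_x · s_y) = -75.700 / (20.517 × 7.077)
  = -75.700 / 145.1988 ≈ -0.521

-0.521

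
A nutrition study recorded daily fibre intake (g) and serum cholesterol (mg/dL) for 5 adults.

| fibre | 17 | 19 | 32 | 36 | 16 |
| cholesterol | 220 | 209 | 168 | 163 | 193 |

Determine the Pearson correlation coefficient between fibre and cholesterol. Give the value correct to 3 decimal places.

-0.895

n = 5, Σx = 120, Σy = 953, Σx² = 3226, Σy² = 184123, Σxy = 22043
nΣxy − ΣxΣy = 110215 − 114360 = -4145
nΣx² − (Σx)² = 16130 − 14400 = 1730; nΣy² − (Σy)² = 920615 − 908209 = 12406
r = -4145 / √(1730 × 12406) = -4145 / 4632.7508 ≈ -0.895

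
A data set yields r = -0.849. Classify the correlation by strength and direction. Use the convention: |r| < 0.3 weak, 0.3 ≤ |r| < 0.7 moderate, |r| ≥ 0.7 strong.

strong negative

r = -0.849 < 0 so the relationship is negative.
|r| = 0.849, which falls in the strong range.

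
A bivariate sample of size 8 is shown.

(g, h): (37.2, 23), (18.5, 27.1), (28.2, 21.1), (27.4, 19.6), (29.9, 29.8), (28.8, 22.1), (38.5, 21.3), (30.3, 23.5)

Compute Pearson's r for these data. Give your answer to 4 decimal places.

-0.3285

n = 8, Σg = 238.8, Σh = 187.5, Σg² = 7395.88, Σh² = 4475.17, Σgh = 5548.61
nΣgh − ΣgΣh = 44388.88 − 44775 = -386.12
nΣg² − (Σg)² = 59167.04 − 57025.44 = 2141.6; nΣh² − (Σh)² = 35801.36 − 35156.25 = 645.11
r = -386.12 / √(2141.6 × 645.11) = -386.12 / 1175.4010 ≈ -0.3285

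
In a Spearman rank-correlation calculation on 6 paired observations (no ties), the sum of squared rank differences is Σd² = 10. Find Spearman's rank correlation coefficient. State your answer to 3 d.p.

ρ = 1 − 6Σd² / [n(n²−1)] = 1 − 6×10 / (6×35)
  = 1 − 60/210 = 1 − 0.2857 ≈ 0.714

0.714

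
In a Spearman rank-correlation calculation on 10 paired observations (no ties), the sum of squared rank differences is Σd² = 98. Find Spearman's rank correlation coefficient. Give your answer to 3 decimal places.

0.406

ρ = 1 − 6Σd² / [n(n²−1)] = 1 − 6×98 / (10×99)
  = 1 − 588/990 = 1 − 0.5939 ≈ 0.406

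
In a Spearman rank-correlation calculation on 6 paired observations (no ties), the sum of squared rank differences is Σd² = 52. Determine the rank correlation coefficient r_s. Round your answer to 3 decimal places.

ρ = 1 − 6Σd² / [n(n²−1)] = 1 − 6×52 / (6×35)
  = 1 − 312/210 = 1 − 1.4857 ≈ -0.486

-0.486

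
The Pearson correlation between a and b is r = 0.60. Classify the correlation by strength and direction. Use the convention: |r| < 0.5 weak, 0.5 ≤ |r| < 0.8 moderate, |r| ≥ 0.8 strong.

moderate positive

r = 0.60 > 0 so the relationship is positive.
|r| = 0.60, which falls in the moderate range.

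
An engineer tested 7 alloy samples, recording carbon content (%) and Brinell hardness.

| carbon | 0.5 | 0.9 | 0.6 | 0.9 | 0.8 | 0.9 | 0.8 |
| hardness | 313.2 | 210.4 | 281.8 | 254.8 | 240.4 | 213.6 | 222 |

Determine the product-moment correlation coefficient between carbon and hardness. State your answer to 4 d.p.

n = 7, Σx = 5.4, Σy = 1736.2, Σx² = 4.32, Σy² = 439397.8, Σxy = 1306.52
nΣxy − ΣxΣy = 9145.64 − 9375.48 = -229.84
nΣx² − (Σx)² = 30.24 − 29.16 = 1.08; nΣy² − (Σy)² = 3075784.6 − 3014390.44 = 61394.16
r = -229.84 / √(1.08 × 61394.16) = -229.84 / 257.4989 ≈ -0.8926

-0.8926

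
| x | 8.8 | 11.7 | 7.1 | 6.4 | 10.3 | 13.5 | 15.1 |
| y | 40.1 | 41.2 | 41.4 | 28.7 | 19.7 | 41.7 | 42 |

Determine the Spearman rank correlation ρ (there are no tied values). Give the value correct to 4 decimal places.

Rank x: 3, 5, 2, 1, 4, 6, 7
Rank y: 3, 4, 5, 2, 1, 6, 7
d = rank(x) − rank(y): 0, 1, -3, -1, 3, 0, 0; Σd² = 20
ρ = 1 − 6Σd² / [n(n²−1)] = 1 − 6×20 / (7×48) = 1 − 120/336 ≈ 0.6429

0.6429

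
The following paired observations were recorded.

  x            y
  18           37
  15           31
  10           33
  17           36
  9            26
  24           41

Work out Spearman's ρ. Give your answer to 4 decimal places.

0.9429

Rank x: 5, 3, 2, 4, 1, 6
Rank y: 5, 2, 3, 4, 1, 6
d = rank(x) − rank(y): 0, 1, -1, 0, 0, 0; Σd² = 2
ρ = 1 − 6Σd² / [n(n²−1)] = 1 − 6×2 / (6×35) = 1 − 12/210 ≈ 0.9429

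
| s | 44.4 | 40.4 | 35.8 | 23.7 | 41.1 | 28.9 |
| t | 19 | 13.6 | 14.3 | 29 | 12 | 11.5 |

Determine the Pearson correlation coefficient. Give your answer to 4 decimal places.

n = 6, Σs = 214.3, Σt = 99.4, Σs² = 7971.27, Σt² = 1867.7, Σst = 3417.83
nΣst − ΣsΣt = 20506.98 − 21301.42 = -794.44
nΣs² − (Σs)² = 47827.62 − 45924.49 = 1903.13; nΣt² − (Σt)² = 11206.2 − 9880.36 = 1325.84
r = -794.44 / √(1903.13 × 1325.84) = -794.44 / 1588.4728 ≈ -0.5001

-0.5001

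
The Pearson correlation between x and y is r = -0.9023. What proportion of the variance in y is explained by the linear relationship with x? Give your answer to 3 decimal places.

0.814

r² = (-0.9023)² = 0.814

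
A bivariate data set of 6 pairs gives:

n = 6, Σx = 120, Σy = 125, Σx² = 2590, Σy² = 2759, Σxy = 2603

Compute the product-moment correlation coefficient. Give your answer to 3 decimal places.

r = (nΣxy − ΣxΣy) / √[(nΣx² − (Σx)²)(nΣy² − (Σy)²)]
Numerator: 6×2603 − 120×125 = 618
Denominator: √[(15540 − 14400)(16554 − 15625)] = √[1140 × 929] = 1029.1064
r = 618 / 1029.1064 ≈ 0.601

0.601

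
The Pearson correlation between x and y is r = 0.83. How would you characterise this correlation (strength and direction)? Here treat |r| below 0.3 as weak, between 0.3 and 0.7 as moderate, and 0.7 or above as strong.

strong positive

r = 0.83 > 0 so the relationship is positive.
|r| = 0.83, which falls in the strong range.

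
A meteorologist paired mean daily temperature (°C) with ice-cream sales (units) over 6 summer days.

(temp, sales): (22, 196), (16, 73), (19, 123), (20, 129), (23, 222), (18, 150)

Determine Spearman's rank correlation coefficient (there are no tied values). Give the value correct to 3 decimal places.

0.829

Rank temp: 5, 1, 3, 4, 6, 2
Rank sales: 5, 1, 2, 3, 6, 4
d = rank(temp) − rank(sales): 0, 0, 1, 1, 0, -2; Σd² = 6
ρ = 1 − 6Σd² / [n(n²−1)] = 1 − 6×6 / (6×35) = 1 − 36/210 ≈ 0.829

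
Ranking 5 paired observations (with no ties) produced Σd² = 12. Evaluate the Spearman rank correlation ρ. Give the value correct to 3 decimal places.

ρ = 1 − 6Σd² / [n(n²−1)] = 1 − 6×12 / (5×24)
  = 1 − 72/120 = 1 − 0.6000 ≈ 0.400

0.400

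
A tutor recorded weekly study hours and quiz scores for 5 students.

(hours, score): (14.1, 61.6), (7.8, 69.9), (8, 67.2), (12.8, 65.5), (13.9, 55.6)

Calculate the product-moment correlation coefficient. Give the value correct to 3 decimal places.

n = 5, Σx = 56.6, Σy = 319.8, Σx² = 680.7, Σy² = 20578.02, Σxy = 3562.62
nΣxy − ΣxΣy = 17813.1 − 18100.68 = -287.58
nΣx² − (Σx)² = 3403.5 − 3203.56 = 199.94; nΣy² − (Σy)² = 102890.1 − 102272.04 = 618.06
r = -287.58 / √(199.94 × 618.06) = -287.58 / 351.5322 ≈ -0.818

-0.818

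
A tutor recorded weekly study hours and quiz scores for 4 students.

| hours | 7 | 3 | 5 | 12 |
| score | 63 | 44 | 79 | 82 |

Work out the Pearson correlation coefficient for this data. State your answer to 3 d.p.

0.707

n = 4, Σx = 27, Σy = 268, Σx² = 227, Σy² = 18870, Σxy = 1952
nΣxy − ΣxΣy = 7808 − 7236 = 572
nΣx² − (Σx)² = 908 − 729 = 179; nΣy² − (Σy)² = 75480 − 71824 = 3656
r = 572 / √(179 × 3656) = 572 / 808.9648 ≈ 0.707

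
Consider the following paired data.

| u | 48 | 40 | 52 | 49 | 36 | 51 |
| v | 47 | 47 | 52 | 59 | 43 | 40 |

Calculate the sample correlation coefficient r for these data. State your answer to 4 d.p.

0.3245

n = 6, Σu = 276, Σv = 288, Σu² = 12906, Σv² = 14052, Σuv = 13319
nΣuv − ΣuΣv = 79914 − 79488 = 426
nΣu² − (Σu)² = 77436 − 76176 = 1260; nΣv² − (Σv)² = 84312 − 82944 = 1368
r = 426 / √(1260 × 1368) = 426 / 1312.8899 ≈ 0.3245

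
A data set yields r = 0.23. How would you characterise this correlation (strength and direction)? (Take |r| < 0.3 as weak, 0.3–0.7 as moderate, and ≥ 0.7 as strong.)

r = 0.23 > 0 so the relationship is positive.
|r| = 0.23, which falls in the weak range.

weak positive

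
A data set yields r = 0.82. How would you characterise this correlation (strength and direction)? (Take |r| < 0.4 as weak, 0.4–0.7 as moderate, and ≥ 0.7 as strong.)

r = 0.82 > 0 so the relationship is positive.
|r| = 0.82, which falls in the strong range.

strong positive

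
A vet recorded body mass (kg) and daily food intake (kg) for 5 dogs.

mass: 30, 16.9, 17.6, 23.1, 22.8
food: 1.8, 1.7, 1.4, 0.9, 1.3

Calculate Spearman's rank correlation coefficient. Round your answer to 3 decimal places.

0.000

Rank mass: 5, 1, 2, 4, 3
Rank food: 5, 4, 3, 1, 2
d = rank(mass) − rank(food): 0, -3, -1, 3, 1; Σd² = 20
ρ = 1 − 6Σd² / [n(n²−1)] = 1 − 6×20 / (5×24) = 1 − 120/120 ≈ 0.000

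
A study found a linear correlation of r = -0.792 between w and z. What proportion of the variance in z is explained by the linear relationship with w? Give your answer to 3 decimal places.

0.627

r² = (-0.792)² = 0.627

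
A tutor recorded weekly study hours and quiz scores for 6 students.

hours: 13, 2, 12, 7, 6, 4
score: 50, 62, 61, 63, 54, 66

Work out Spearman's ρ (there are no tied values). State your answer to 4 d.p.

Rank hours: 6, 1, 5, 4, 3, 2
Rank score: 1, 4, 3, 5, 2, 6
d = rank(hours) − rank(score): 5, -3, 2, -1, 1, -4; Σd² = 56
ρ = 1 − 6Σd² / [n(n²−1)] = 1 − 6×56 / (6×35) = 1 − 336/210 ≈ -0.6000

-0.6000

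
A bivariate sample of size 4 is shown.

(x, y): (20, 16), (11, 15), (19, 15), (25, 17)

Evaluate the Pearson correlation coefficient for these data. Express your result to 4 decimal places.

0.8261

n = 4, Σx = 75, Σy = 63, Σx² = 1507, Σy² = 995, Σxy = 1195
nΣxy − ΣxΣy = 4780 − 4725 = 55
nΣx² − (Σx)² = 6028 − 5625 = 403; nΣy² − (Σy)² = 3980 − 3969 = 11
r = 55 / √(403 × 11) = 55 / 66.5808 ≈ 0.8261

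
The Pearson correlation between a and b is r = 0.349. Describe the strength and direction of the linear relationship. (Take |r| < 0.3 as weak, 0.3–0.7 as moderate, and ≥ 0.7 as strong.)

r = 0.349 > 0 so the relationship is positive.
|r| = 0.349, which falls in the moderate range.

moderate positive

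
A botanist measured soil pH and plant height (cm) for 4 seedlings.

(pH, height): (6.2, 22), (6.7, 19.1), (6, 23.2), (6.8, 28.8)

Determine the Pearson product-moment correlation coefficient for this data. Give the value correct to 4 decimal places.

n = 4, Σx = 25.7, Σy = 93.1, Σx² = 165.57, Σy² = 2216.49, Σxy = 599.41
nΣxy − ΣxΣy = 2397.64 − 2392.67 = 4.97
nΣx² − (Σx)² = 662.28 − 660.49 = 1.79; nΣy² − (Σy)² = 8865.96 − 8667.61 = 198.35
r = 4.97 / √(1.79 × 198.35) = 4.97 / 18.8427 ≈ 0.2638

0.2638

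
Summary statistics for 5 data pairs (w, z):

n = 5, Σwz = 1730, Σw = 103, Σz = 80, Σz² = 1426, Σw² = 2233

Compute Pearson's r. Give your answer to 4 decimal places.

r = (nΣwz − ΣwΣz) / √[(nΣw² − (Σw)²)(nΣz² − (Σz)²)]
Numerator: 5×1730 − 103×80 = 410
Denominator: √[(11165 − 10609)(7130 − 6400)] = √[556 × 730] = 637.0871
r = 410 / 637.0871 ≈ 0.6436

0.6436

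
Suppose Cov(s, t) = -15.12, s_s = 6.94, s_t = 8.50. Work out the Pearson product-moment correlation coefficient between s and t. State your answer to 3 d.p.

-0.256

r = Cov(s,t) / (s_s · s_t) = -15.12 / (6.94 × 8.50)
  = -15.12 / 58.9900 ≈ -0.256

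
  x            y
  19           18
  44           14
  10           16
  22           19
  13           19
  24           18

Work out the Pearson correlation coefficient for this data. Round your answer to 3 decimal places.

n = 6, Σx = 132, Σy = 104, Σx² = 3626, Σy² = 1822, Σxy = 2215
nΣxy − ΣxΣy = 13290 − 13728 = -438
nΣx² − (Σx)² = 21756 − 17424 = 4332; nΣy² − (Σy)² = 10932 − 10816 = 116
r = -438 / √(4332 × 116) = -438 / 708.8808 ≈ -0.618

-0.618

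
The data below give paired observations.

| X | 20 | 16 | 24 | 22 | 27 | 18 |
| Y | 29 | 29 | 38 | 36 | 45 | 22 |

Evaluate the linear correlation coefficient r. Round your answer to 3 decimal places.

n = 6, ΣX = 127, ΣY = 199, ΣX² = 2769, ΣY² = 6931, ΣXY = 4359
nΣXY − ΣXΣY = 26154 − 25273 = 881
nΣX² − (ΣX)² = 16614 − 16129 = 485; nΣY² − (ΣY)² = 41586 − 39601 = 1985
r = 881 / √(485 × 1985) = 881 / 981.1855 ≈ 0.898

0.898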